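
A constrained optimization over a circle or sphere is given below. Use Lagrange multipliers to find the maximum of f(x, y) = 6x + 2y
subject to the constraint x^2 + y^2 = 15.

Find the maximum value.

Set up Lagrange conditions: grad f = lambda * grad g
  6 = 2*lambda*x
  2 = 2*lambda*y
From these: x/y = 6/2, so x = 6t, y = 2t for some t.
Substitute into constraint: (6t)^2 + (2t)^2 = 15
  t^2 * 40 = 15
  t = sqrt(15/40)
Maximum = 6*x + 2*y = (6^2 + 2^2)*t = 40 * sqrt(15/40) = sqrt(600)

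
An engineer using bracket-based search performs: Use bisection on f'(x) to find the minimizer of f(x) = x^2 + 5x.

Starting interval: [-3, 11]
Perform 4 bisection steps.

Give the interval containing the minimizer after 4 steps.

Finding critical point of f(x) = x^2 + 5x using bisection on f'(x) = 2x + 5.
f'(x) = 0 when x = -5/2.
Starting interval: [-3, 11]
Step 1: mid = 4, f'(mid) = 13, new interval = [-3, 4]
Step 2: mid = 1/2, f'(mid) = 6, new interval = [-3, 1/2]
Step 3: mid = -5/4, f'(mid) = 5/2, new interval = [-3, -5/4]
Step 4: mid = -17/8, f'(mid) = 3/4, new interval = [-3, -17/8]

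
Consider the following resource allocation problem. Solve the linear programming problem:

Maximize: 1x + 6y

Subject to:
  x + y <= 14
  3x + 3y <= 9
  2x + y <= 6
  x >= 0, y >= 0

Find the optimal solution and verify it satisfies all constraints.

Feasible vertices: (0, 0), (0, 3), (3, 0)
Objective 1x + 6y at each vertex:
  (0, 0): 0
  (0, 3): 18
  (3, 0): 3
Maximum is 18 at (0, 3).
Verify constraints at (x, y) = (0, 3):
  1*0 + 1*3 = 3 <= 14
  3*0 + 3*3 = 9 <= 9 (active)
  2*0 + 1*3 = 3 <= 6
  x = 0 >= 0, y = 3 >= 0. All constraints satisfied.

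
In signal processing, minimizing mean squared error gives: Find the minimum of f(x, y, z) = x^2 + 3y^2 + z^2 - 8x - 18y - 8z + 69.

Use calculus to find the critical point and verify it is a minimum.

f(x,y,z) = x^2 + 3y^2 + z^2 - 8x - 18y - 8z + 69
df/dx = 2x + (-8) = 0 => x = 4
df/dy = 6y + (-18) = 0 => y = 3
df/dz = 2z + (-8) = 0 => z = 4
f(4,3,4) = 1*(4)^2 + 3*(3)^2 + 1*(4)^2 + -8*(4) + -18*(3) + -8*(4) + 69 = 10
Hessian is diagonal with entries 2, 6, 2 > 0, confirmed minimum.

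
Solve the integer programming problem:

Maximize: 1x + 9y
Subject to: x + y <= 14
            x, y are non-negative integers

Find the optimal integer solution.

Objective: 1x + 9y, constraint: x + y <= 14
Coefficient of y is 9 > coefficient of x is 1, so allocate the entire budget to y.
Optimal: x = 0, y = 14, value = 126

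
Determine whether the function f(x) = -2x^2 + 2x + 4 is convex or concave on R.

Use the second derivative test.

f(x) = -2x^2 + 2x + 4
f'(x) = -4x + 2
f''(x) = -4
Since f''(x) = -4 < 0 for all x, f is concave on R.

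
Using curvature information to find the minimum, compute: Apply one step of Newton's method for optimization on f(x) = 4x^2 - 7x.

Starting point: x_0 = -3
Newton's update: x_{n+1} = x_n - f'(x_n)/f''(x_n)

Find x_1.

f(x) = 4x^2 - 7x
f'(x) = 8x + (-7), f''(x) = 8
Newton step: x_1 = x_0 - f'(x_0)/f''(x_0)
f'(-3) = -31
x_1 = -3 - -31/8 = 7/8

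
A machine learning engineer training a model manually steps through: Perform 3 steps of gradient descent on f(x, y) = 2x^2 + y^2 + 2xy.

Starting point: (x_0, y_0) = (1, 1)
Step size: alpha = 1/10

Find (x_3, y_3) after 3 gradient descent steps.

f(x,y) = 2x^2 + y^2 + 2xy
grad_x = 4x + 2y, grad_y = 2y + 2x
Step 1: grad = (6, 4), (2/5, 3/5)
Step 2: grad = (14/5, 2), (3/25, 2/5)
Step 3: grad = (32/25, 26/25), (-1/125, 37/125)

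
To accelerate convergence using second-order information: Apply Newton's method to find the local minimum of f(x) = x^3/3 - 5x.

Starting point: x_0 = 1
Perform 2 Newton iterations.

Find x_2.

f(x) = x^3/3 - 5x
f'(x) = x^2 - 5, f''(x) = 2x
Newton update: x_{n+1} = x_n - (x_n^2 - 5)/(2*x_n)
Step 1: x_0 = 1, f'=-4, f''=2, x_1 = 3
Step 2: x_1 = 3, f'=4, f''=6, x_2 = 7/3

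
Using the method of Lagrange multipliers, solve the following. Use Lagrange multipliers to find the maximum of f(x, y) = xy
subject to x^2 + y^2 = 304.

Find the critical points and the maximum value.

Lagrange conditions: y = 2*lambda*x and x = 2*lambda*y
If x = 0 then y = 0, violating the constraint, so x, y != 0.
Dividing: y/x = x/y => x^2 = y^2 => y = x or y = -x
Constraint: 2x^2 = 304 => x^2 = 152 => x = +/-sqrt(152)
Critical points: (sqrt(152), sqrt(152)), (-sqrt(152), -sqrt(152)), (sqrt(152), -sqrt(152)), (-sqrt(152), sqrt(152))
  y = x:  xy = x^2 = 152  at (sqrt(152), sqrt(152)) and (-sqrt(152), -sqrt(152))
  y = -x: xy = -x^2 = -152 at (sqrt(152), -sqrt(152)) and (-sqrt(152), sqrt(152))
Maximum xy = 152 at (sqrt(152), sqrt(152)) and (-sqrt(152), -sqrt(152))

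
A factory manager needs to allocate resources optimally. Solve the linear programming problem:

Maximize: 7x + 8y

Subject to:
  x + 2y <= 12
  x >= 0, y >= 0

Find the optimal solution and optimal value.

The feasible region has vertices at [(0, 0), (12, 0), (0, 6)].
Checking objective 7x + 8y at each vertex:
  (0, 0): 7*0 + 8*0 = 0
  (12, 0): 7*12 + 8*0 = 84
  (0, 6): 7*0 + 8*6 = 48
Maximum is 84 at (12, 0).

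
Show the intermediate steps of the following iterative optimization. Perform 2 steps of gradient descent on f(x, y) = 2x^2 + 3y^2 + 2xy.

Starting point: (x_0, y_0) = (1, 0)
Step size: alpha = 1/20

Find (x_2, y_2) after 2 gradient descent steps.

f(x,y) = 2x^2 + 3y^2 + 2xy
grad_x = 4x + 2y, grad_y = 6y + 2x
Step 1: grad = (4, 2), (4/5, -1/10)
Step 2: grad = (3, 1), (13/20, -3/20)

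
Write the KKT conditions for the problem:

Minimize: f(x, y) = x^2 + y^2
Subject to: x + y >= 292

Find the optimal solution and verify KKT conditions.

KKT conditions for min x^2 + y^2 s.t. x + y >= 292:
Stationarity: 2x = mu, 2y = mu
So x = y = mu/2.
Complementary slackness: mu*(x + y - 292) = 0
Primal feasibility: x + y >= 292; dual feasibility: mu >= 0
If mu = 0 then x = y = 0, but 0 + 0 < 292 is infeasible, so the constraint is active.
Constraint active: x + y = 2*(mu/2) = 292 => mu = 292
x = y = 146, f = 42632
Verify: stationarity 2*146 = 292 = mu; primal 146 + 146 = 292 >= 292; dual mu = 292 >= 0; complementary slackness 292*(292 - 292) = 0. All KKT conditions hold.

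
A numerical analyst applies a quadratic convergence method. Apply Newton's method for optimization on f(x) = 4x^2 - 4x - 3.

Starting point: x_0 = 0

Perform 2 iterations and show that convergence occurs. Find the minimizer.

f(x) = 4x^2 - 4x - 3, f'(x) = 8x + (-4), f''(x) = 8
Step 1: f'(0) = -4, x_1 = 0 - -4/8 = 1/2
Step 2: f'(1/2) = 0, x_2 = 1/2 (converged)
Newton's method converges in 1 step for quadratics.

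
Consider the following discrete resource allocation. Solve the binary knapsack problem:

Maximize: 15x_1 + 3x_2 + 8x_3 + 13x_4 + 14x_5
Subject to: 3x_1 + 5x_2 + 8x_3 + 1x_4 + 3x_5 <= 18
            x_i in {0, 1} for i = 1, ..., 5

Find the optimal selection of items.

Items: item 1 (v=15, w=3), item 2 (v=3, w=5), item 3 (v=8, w=8), item 4 (v=13, w=1), item 5 (v=14, w=3)
Capacity: 18
Checking all 32 subsets (w = total weight, v = total value):
  {}: w = 0, v = 0
  {1}: w = 3, v = 15
  {2}: w = 5, v = 3
  {3}: w = 8, v = 8
  {4}: w = 1, v = 13
  {5}: w = 3, v = 14
  {1, 2}: w = 8, v = 18
  {1, 3}: w = 11, v = 23
  {1, 4}: w = 4, v = 28
  {1, 5}: w = 6, v = 29
  {2, 3}: w = 13, v = 11
  {2, 4}: w = 6, v = 16
  {2, 5}: w = 8, v = 17
  {3, 4}: w = 9, v = 21
  {3, 5}: w = 11, v = 22
  {4, 5}: w = 4, v = 27
  {1, 2, 3}: w = 16, v = 26
  {1, 2, 4}: w = 9, v = 31
  {1, 2, 5}: w = 11, v = 32
  {1, 3, 4}: w = 12, v = 36
  {1, 3, 5}: w = 14, v = 37
  {1, 4, 5}: w = 7, v = 42
  {2, 3, 4}: w = 14, v = 24
  {2, 3, 5}: w = 16, v = 25
  {2, 4, 5}: w = 9, v = 30
  {3, 4, 5}: w = 12, v = 35
  {1, 2, 3, 4}: w = 17, v = 39
  {1, 2, 3, 5}: w = 19 > 18, infeasible
  {1, 2, 4, 5}: w = 12, v = 45
  {1, 3, 4, 5}: w = 15, v = 50
  {2, 3, 4, 5}: w = 17, v = 38
  {1, 2, 3, 4, 5}: w = 20 > 18, infeasible
Best feasible subset: items [1, 3, 4, 5]
Total weight: 15 <= 18, total value: 50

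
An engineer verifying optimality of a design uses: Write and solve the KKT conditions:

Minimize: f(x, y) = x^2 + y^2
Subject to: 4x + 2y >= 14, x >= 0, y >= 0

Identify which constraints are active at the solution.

KKT conditions for min x^2 + y^2 s.t. 4x + 2y >= 14, x >= 0, y >= 0:
Stationarity: 2x = mu*4 + mu_x, 2y = mu*2 + mu_y, with mu, mu_x, mu_y >= 0
Complementary slackness: mu*(4x + 2y - 14) = 0, mu_x*x = 0, mu_y*y = 0
(0, 0) is infeasible (4*0 + 2*0 < 14), so if mu = 0 stationarity would force x = mu_x/2 >= 0, y = mu_y/2 >= 0 with mu_x*x = mu_y*y = 0, i.e. x = y = 0: contradiction. Hence mu > 0 and 4x + 2y = 14 is active.
Try x > 0, y > 0 (so mu_x = mu_y = 0): x = 4*mu/2, y = 2*mu/2
Substitute: 4*(4*mu/2) + 2*(2*mu/2) = 14
  mu*20/2 = 14 => mu = 7/5
x* = 14/5 > 0, y* = 7/5 > 0, consistent with mu_x = mu_y = 0.
f is convex and the constraints are linear, so this KKT point is the global minimum.
f* = 49/5
Active constraints: 4x + 2y >= 14 (holds with equality, mu = 7/5 > 0); x >= 0 and y >= 0 are inactive (mu_x = mu_y = 0).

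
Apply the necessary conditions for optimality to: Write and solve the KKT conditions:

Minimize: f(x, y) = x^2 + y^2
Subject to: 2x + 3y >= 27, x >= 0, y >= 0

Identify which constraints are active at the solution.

KKT conditions for min x^2 + y^2 s.t. 2x + 3y >= 27, x >= 0, y >= 0:
Stationarity: 2x = mu*2 + mu_x, 2y = mu*3 + mu_y, with mu, mu_x, mu_y >= 0
Complementary slackness: mu*(2x + 3y - 27) = 0, mu_x*x = 0, mu_y*y = 0
(0, 0) is infeasible (2*0 + 3*0 < 27), so if mu = 0 stationarity would force x = mu_x/2 >= 0, y = mu_y/2 >= 0 with mu_x*x = mu_y*y = 0, i.e. x = y = 0: contradiction. Hence mu > 0 and 2x + 3y = 27 is active.
Try x > 0, y > 0 (so mu_x = mu_y = 0): x = 2*mu/2, y = 3*mu/2
Substitute: 2*(2*mu/2) + 3*(3*mu/2) = 27
  mu*13/2 = 27 => mu = 54/13
x* = 54/13 > 0, y* = 81/13 > 0, consistent with mu_x = mu_y = 0.
f is convex and the constraints are linear, so this KKT point is the global minimum.
f* = 729/13
Active constraints: 2x + 3y >= 27 (holds with equality, mu = 54/13 > 0); x >= 0 and y >= 0 are inactive (mu_x = mu_y = 0).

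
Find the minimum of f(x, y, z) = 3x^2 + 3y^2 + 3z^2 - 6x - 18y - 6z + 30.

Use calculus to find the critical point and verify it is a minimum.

f(x,y,z) = 3x^2 + 3y^2 + 3z^2 - 6x - 18y - 6z + 30
df/dx = 6x + (-6) = 0 => x = 1
df/dy = 6y + (-18) = 0 => y = 3
df/dz = 6z + (-6) = 0 => z = 1
f(1,3,1) = 3*(1)^2 + 3*(3)^2 + 3*(1)^2 + -6*(1) + -18*(3) + -6*(1) + 30 = -3
Hessian is diagonal with entries 6, 6, 6 > 0, confirmed minimum.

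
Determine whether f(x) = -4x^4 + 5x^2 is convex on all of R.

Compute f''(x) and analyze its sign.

f(x) = -4x^4 + 5x^2
f'(x) = -16x^3 + 10x
f''(x) = -48x^2 + 10
f''(x) = -48x^2 + 10 -> -inf as |x| -> inf
Therefore, f is not globally convex on R.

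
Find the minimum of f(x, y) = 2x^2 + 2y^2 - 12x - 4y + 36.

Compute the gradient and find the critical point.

f(x,y) = 2x^2 + 2y^2 - 12x - 4y + 36
df/dx = 4x + (-12) = 0  =>  x = 3
df/dy = 4y + (-4) = 0  =>  y = 1
f(3, 1) = 2*(3)^2 + 2*(1)^2 + -12*(3) + -4*(1) + 36 = 16
Hessian is diagonal with entries 4, 4 > 0, so this is a minimum.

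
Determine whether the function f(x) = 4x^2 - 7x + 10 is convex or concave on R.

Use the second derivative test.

f(x) = 4x^2 - 7x + 10
f'(x) = 8x - 7
f''(x) = 8
Since f''(x) = 8 > 0 for all x, f is convex on R.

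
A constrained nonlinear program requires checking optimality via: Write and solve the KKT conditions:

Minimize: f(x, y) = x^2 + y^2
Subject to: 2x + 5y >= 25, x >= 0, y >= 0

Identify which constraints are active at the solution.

KKT conditions for min x^2 + y^2 s.t. 2x + 5y >= 25, x >= 0, y >= 0:
Stationarity: 2x = mu*2 + mu_x, 2y = mu*5 + mu_y, with mu, mu_x, mu_y >= 0
Complementary slackness: mu*(2x + 5y - 25) = 0, mu_x*x = 0, mu_y*y = 0
(0, 0) is infeasible (2*0 + 5*0 < 25), so if mu = 0 stationarity would force x = mu_x/2 >= 0, y = mu_y/2 >= 0 with mu_x*x = mu_y*y = 0, i.e. x = y = 0: contradiction. Hence mu > 0 and 2x + 5y = 25 is active.
Try x > 0, y > 0 (so mu_x = mu_y = 0): x = 2*mu/2, y = 5*mu/2
Substitute: 2*(2*mu/2) + 5*(5*mu/2) = 25
  mu*29/2 = 25 => mu = 50/29
x* = 50/29 > 0, y* = 125/29 > 0, consistent with mu_x = mu_y = 0.
f is convex and the constraints are linear, so this KKT point is the global minimum.
f* = 625/29
Active constraints: 2x + 5y >= 25 (holds with equality, mu = 50/29 > 0); x >= 0 and y >= 0 are inactive (mu_x = mu_y = 0).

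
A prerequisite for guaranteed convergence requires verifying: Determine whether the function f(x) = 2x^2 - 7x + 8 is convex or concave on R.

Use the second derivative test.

f(x) = 2x^2 - 7x + 8
f'(x) = 4x - 7
f''(x) = 4
Since f''(x) = 4 > 0 for all x, f is convex on R.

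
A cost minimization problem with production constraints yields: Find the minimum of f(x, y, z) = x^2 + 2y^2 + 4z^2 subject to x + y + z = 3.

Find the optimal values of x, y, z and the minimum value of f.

Using Lagrange multipliers on f = x^2 + 2y^2 + 4z^2 with constraint x + y + z = 3:
Conditions: 2*1*x = lambda, 2*2*y = lambda, 2*4*z = lambda
So x = lambda/2, y = lambda/4, z = lambda/8
Substituting into constraint: lambda * (7/8) = 3
lambda = 24/7
x = 12/7, y = 6/7, z = 3/7
Minimum value = 36/7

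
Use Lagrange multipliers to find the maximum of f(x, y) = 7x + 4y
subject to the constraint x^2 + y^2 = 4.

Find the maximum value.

Set up Lagrange conditions: grad f = lambda * grad g
  7 = 2*lambda*x
  4 = 2*lambda*y
From these: x/y = 7/4, so x = 7t, y = 4t for some t.
Substitute into constraint: (7t)^2 + (4t)^2 = 4
  t^2 * 65 = 4
  t = sqrt(4/65)
Maximum = 7*x + 4*y = (7^2 + 4^2)*t = 65 * sqrt(4/65) = sqrt(260)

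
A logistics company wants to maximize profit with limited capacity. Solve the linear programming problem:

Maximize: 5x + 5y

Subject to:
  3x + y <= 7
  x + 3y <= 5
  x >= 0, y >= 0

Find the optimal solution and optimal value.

Feasible vertices: (0, 0), (0, 5/3), (2, 1), (7/3, 0)
Objective 5x + 5y at each:
  (0, 0): 0
  (0, 5/3): 25/3
  (2, 1): 15
  (7/3, 0): 35/3
Maximum is 15 at (2, 1).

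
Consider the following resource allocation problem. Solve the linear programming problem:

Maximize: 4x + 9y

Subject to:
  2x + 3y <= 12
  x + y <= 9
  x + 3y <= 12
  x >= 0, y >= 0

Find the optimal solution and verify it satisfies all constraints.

Feasible vertices: (0, 0), (0, 4), (6, 0)
Objective 4x + 9y at each vertex:
  (0, 0): 0
  (0, 4): 36
  (6, 0): 24
Maximum is 36 at (0, 4).
Verify constraints at (x, y) = (0, 4):
  2*0 + 3*4 = 12 <= 12 (active)
  1*0 + 1*4 = 4 <= 9
  1*0 + 3*4 = 12 <= 12 (active)
  x = 0 >= 0, y = 4 >= 0. All constraints satisfied.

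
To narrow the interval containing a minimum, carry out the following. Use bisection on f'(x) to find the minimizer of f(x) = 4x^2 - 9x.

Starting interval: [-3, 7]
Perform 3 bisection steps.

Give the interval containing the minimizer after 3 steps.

Finding critical point of f(x) = 4x^2 - 9x using bisection on f'(x) = 8x + -9.
f'(x) = 0 when x = 9/8.
Starting interval: [-3, 7]
Step 1: mid = 2, f'(mid) = 7, new interval = [-3, 2]
Step 2: mid = -1/2, f'(mid) = -13, new interval = [-1/2, 2]
Step 3: mid = 3/4, f'(mid) = -3, new interval = [3/4, 2]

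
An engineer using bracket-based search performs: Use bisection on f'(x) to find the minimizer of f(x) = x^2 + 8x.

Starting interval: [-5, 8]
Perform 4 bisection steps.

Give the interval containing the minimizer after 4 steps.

Finding critical point of f(x) = x^2 + 8x using bisection on f'(x) = 2x + 8.
f'(x) = 0 when x = -4.
Starting interval: [-5, 8]
Step 1: mid = 3/2, f'(mid) = 11, new interval = [-5, 3/2]
Step 2: mid = -7/4, f'(mid) = 9/2, new interval = [-5, -7/4]
Step 3: mid = -27/8, f'(mid) = 5/4, new interval = [-5, -27/8]
Step 4: mid = -67/16, f'(mid) = -3/8, new interval = [-67/16, -27/8]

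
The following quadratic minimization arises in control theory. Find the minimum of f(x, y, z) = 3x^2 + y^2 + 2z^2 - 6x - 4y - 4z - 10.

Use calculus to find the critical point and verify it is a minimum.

f(x,y,z) = 3x^2 + y^2 + 2z^2 - 6x - 4y - 4z - 10
df/dx = 6x + (-6) = 0 => x = 1
df/dy = 2y + (-4) = 0 => y = 2
df/dz = 4z + (-4) = 0 => z = 1
f(1,2,1) = 3*(1)^2 + 1*(2)^2 + 2*(1)^2 + -6*(1) + -4*(2) + -4*(1) + -10 = -19
Hessian is diagonal with entries 6, 2, 4 > 0, confirmed minimum.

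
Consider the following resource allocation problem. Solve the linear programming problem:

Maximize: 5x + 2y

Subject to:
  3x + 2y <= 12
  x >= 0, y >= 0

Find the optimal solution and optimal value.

The feasible region has vertices at [(0, 0), (4, 0), (0, 6)].
Checking objective 5x + 2y at each vertex:
  (0, 0): 5*0 + 2*0 = 0
  (4, 0): 5*4 + 2*0 = 20
  (0, 6): 5*0 + 2*6 = 12
Maximum is 20 at (4, 0).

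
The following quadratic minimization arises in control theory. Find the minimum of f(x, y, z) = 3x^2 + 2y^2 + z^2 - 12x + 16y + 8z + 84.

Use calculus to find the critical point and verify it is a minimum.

f(x,y,z) = 3x^2 + 2y^2 + z^2 - 12x + 16y + 8z + 84
df/dx = 6x + (-12) = 0 => x = 2
df/dy = 4y + (16) = 0 => y = -4
df/dz = 2z + (8) = 0 => z = -4
f(2,-4,-4) = 3*(2)^2 + 2*(-4)^2 + 1*(-4)^2 + -12*(2) + 16*(-4) + 8*(-4) + 84 = 24
Hessian is diagonal with entries 6, 4, 2 > 0, confirmed minimum.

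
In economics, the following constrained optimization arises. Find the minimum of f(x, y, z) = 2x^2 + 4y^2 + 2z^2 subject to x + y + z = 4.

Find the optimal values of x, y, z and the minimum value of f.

Using Lagrange multipliers on f = 2x^2 + 4y^2 + 2z^2 with constraint x + y + z = 4:
Conditions: 2*2*x = lambda, 2*4*y = lambda, 2*2*z = lambda
So x = lambda/4, y = lambda/8, z = lambda/4
Substituting into constraint: lambda * (5/8) = 4
lambda = 32/5
x = 8/5, y = 4/5, z = 8/5
Minimum value = 64/5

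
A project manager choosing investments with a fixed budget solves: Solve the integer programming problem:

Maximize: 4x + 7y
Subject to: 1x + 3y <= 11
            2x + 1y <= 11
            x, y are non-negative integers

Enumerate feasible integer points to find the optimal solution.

Constraint 1: 1x + 3y <= 11
Constraint 2: 2x + 1y <= 11
Feasible x range (need y >= 0): 0 <= x <= min(11/1, 11/2) => x in {0, ..., 5}.
Enumerate feasible integer points row by row (the coefficient of y is 7 > 0, so for each x the largest feasible y gives the best value):
  x = 0: y <= min((11 - 1*0)/3, (11 - 2*0)/1) => y in {0, ..., 3}; best 4*0 + 7*3 = 21
  x = 1: y <= min((11 - 1*1)/3, (11 - 2*1)/1) => y in {0, ..., 3}; best 4*1 + 7*3 = 25
  x = 2: y <= min((11 - 1*2)/3, (11 - 2*2)/1) => y in {0, ..., 3}; best 4*2 + 7*3 = 29
  x = 3: y <= min((11 - 1*3)/3, (11 - 2*3)/1) => y in {0, ..., 2}; best 4*3 + 7*2 = 26
  x = 4: y <= min((11 - 1*4)/3, (11 - 2*4)/1) => y in {0, ..., 2}; best 4*4 + 7*2 = 30
  x = 5: y <= min((11 - 1*5)/3, (11 - 2*5)/1) => y in {0, ..., 1}; best 4*5 + 7*1 = 27
The maximum 4x + 7y = 30 is achieved at x = 4, y = 2.
Check: 1*4 + 3*2 = 10 <= 11 and 2*4 + 1*2 = 10 <= 11.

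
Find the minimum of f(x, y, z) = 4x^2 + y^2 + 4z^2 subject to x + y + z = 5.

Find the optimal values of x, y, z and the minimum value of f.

Using Lagrange multipliers on f = 4x^2 + y^2 + 4z^2 with constraint x + y + z = 5:
Conditions: 2*4*x = lambda, 2*1*y = lambda, 2*4*z = lambda
So x = lambda/8, y = lambda/2, z = lambda/8
Substituting into constraint: lambda * (3/4) = 5
lambda = 20/3
x = 5/6, y = 10/3, z = 5/6
Minimum value = 50/3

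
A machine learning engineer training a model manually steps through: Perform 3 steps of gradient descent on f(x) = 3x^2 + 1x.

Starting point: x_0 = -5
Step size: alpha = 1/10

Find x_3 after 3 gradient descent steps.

f(x) = 3x^2 + 1x, f'(x) = 6x + (1)
Step 1: f'(-5) = -29, x_1 = -5 - 1/10 * -29 = -21/10
Step 2: f'(-21/10) = -58/5, x_2 = -21/10 - 1/10 * -58/5 = -47/50
Step 3: f'(-47/50) = -116/25, x_3 = -47/50 - 1/10 * -116/25 = -119/250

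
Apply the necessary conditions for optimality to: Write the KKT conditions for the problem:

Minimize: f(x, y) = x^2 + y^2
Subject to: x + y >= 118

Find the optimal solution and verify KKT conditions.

KKT conditions for min x^2 + y^2 s.t. x + y >= 118:
Stationarity: 2x = mu, 2y = mu
So x = y = mu/2.
Complementary slackness: mu*(x + y - 118) = 0
Primal feasibility: x + y >= 118; dual feasibility: mu >= 0
If mu = 0 then x = y = 0, but 0 + 0 < 118 is infeasible, so the constraint is active.
Constraint active: x + y = 2*(mu/2) = 118 => mu = 118
x = y = 59, f = 6962
Verify: stationarity 2*59 = 118 = mu; primal 59 + 59 = 118 >= 118; dual mu = 118 >= 0; complementary slackness 118*(118 - 118) = 0. All KKT conditions hold.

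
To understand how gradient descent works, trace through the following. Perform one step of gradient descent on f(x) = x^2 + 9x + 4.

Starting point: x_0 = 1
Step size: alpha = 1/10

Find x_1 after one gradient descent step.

f(x) = x^2 + 9x + 4
f'(x) = 2x + 9
f'(1) = 2*1 + (9) = 11
x_1 = x_0 - alpha * f'(x_0) = 1 - 1/10 * 11 = -1/10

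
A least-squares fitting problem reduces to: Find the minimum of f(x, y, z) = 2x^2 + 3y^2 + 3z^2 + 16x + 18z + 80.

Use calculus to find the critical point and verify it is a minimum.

f(x,y,z) = 2x^2 + 3y^2 + 3z^2 + 16x + 18z + 80
df/dx = 4x + (16) = 0 => x = -4
df/dy = 6y + (0) = 0 => y = 0
df/dz = 6z + (18) = 0 => z = -3
f(-4,0,-3) = 2*(-4)^2 + 3*(0)^2 + 3*(-3)^2 + 16*(-4) + 18*(-3) + 80 = 21
Hessian is diagonal with entries 4, 6, 6 > 0, confirmed minimum.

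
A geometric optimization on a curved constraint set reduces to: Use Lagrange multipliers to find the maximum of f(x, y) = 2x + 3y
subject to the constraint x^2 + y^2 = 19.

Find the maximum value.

Set up Lagrange conditions: grad f = lambda * grad g
  2 = 2*lambda*x
  3 = 2*lambda*y
From these: x/y = 2/3, so x = 2t, y = 3t for some t.
Substitute into constraint: (2t)^2 + (3t)^2 = 19
  t^2 * 13 = 19
  t = sqrt(19/13)
Maximum = 2*x + 3*y = (2^2 + 3^2)*t = 13 * sqrt(19/13) = sqrt(247)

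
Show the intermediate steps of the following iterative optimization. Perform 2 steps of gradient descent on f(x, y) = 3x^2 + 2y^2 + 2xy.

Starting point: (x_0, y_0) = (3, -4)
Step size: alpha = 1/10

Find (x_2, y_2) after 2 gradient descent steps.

f(x,y) = 3x^2 + 2y^2 + 2xy
grad_x = 6x + 2y, grad_y = 4y + 2x
Step 1: grad = (10, -10), (2, -3)
Step 2: grad = (6, -8), (7/5, -11/5)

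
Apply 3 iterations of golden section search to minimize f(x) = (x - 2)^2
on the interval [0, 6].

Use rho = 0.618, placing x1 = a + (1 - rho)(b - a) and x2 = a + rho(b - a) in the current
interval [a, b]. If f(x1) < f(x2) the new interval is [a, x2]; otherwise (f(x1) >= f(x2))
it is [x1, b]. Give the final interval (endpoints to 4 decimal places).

Golden section search for min of f(x) = (x - 2)^2 on [0, 6].
Each step: x1 = a + (1 - rho)(b - a), x2 = a + rho(b - a); if f(x1) < f(x2) keep [a, x2], otherwise keep [x1, b].
Step 1: [0.0000, 6.0000], x1=2.2920 (f=0.0853), x2=3.7080 (f=2.9173); f(x1) < f(x2) => keep [0.0000, 3.7080]
Step 2: [0.0000, 3.7080], x1=1.4165 (f=0.3405), x2=2.2915 (f=0.0850); f(x1) > f(x2) => keep [1.4165, 3.7080]
Step 3: [1.4165, 3.7080], x1=2.2918 (f=0.0852), x2=2.8326 (f=0.6933); f(x1) < f(x2) => keep [1.4165, 2.8326]
Final interval: [1.4165, 2.8326]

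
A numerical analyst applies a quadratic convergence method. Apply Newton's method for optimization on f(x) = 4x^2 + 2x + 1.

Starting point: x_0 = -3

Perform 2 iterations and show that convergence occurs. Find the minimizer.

f(x) = 4x^2 + 2x + 1, f'(x) = 8x + (2), f''(x) = 8
Step 1: f'(-3) = -22, x_1 = -3 - -22/8 = -1/4
Step 2: f'(-1/4) = 0, x_2 = -1/4 (converged)
Newton's method converges in 1 step for quadratics.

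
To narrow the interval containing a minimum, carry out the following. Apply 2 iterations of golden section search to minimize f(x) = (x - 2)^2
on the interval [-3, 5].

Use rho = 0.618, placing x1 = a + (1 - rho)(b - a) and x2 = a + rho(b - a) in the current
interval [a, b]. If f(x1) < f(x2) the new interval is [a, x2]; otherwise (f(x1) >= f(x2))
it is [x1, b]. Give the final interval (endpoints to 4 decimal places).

Golden section search for min of f(x) = (x - 2)^2 on [-3, 5].
Each step: x1 = a + (1 - rho)(b - a), x2 = a + rho(b - a); if f(x1) < f(x2) keep [a, x2], otherwise keep [x1, b].
Step 1: [-3.0000, 5.0000], x1=0.0560 (f=3.7791), x2=1.9440 (f=0.0031); f(x1) > f(x2) => keep [0.0560, 5.0000]
Step 2: [0.0560, 5.0000], x1=1.9446 (f=0.0031), x2=3.1114 (f=1.2352); f(x1) < f(x2) => keep [0.0560, 3.1114]
Final interval: [0.0560, 3.1114]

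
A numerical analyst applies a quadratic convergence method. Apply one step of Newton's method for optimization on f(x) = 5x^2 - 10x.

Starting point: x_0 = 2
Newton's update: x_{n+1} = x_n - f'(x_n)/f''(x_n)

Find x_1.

f(x) = 5x^2 - 10x
f'(x) = 10x + (-10), f''(x) = 10
Newton step: x_1 = x_0 - f'(x_0)/f''(x_0)
f'(2) = 10
x_1 = 2 - 10/10 = 1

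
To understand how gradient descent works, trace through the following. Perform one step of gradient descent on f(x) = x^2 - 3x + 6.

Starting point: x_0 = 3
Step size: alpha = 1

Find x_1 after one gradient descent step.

f(x) = x^2 - 3x + 6
f'(x) = 2x - 3
f'(3) = 2*3 + (-3) = 3
x_1 = x_0 - alpha * f'(x_0) = 3 - 1 * 3 = 0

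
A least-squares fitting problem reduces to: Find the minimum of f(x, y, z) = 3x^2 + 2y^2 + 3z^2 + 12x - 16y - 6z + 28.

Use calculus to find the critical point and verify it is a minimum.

f(x,y,z) = 3x^2 + 2y^2 + 3z^2 + 12x - 16y - 6z + 28
df/dx = 6x + (12) = 0 => x = -2
df/dy = 4y + (-16) = 0 => y = 4
df/dz = 6z + (-6) = 0 => z = 1
f(-2,4,1) = 3*(-2)^2 + 2*(4)^2 + 3*(1)^2 + 12*(-2) + -16*(4) + -6*(1) + 28 = -19
Hessian is diagonal with entries 6, 4, 6 > 0, confirmed minimum.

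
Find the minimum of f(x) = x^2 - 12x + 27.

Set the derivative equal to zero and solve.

f(x) = x^2 - 12x + 27
f'(x) = 2x + (-12) = 0
x = 12/2 = 6
f(6) = -9
Since f''(x) = 2 > 0, this is a minimum.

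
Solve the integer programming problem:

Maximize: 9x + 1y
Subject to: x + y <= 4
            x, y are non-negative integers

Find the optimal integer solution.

Objective: 9x + 1y, constraint: x + y <= 4
Coefficient of x is 9 >= coefficient of y is 1, so allocate the entire budget to x.
Optimal: x = 4, y = 0, value = 36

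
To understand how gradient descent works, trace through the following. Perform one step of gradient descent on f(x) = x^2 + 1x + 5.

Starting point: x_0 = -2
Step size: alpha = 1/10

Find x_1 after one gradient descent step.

f(x) = x^2 + 1x + 5
f'(x) = 2x + 1
f'(-2) = 2*-2 + (1) = -3
x_1 = x_0 - alpha * f'(x_0) = -2 - 1/10 * -3 = -17/10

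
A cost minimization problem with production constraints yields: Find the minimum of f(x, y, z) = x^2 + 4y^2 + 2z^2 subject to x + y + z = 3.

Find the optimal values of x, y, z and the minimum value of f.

Using Lagrange multipliers on f = x^2 + 4y^2 + 2z^2 with constraint x + y + z = 3:
Conditions: 2*1*x = lambda, 2*4*y = lambda, 2*2*z = lambda
So x = lambda/2, y = lambda/8, z = lambda/4
Substituting into constraint: lambda * (7/8) = 3
lambda = 24/7
x = 12/7, y = 3/7, z = 6/7
Minimum value = 36/7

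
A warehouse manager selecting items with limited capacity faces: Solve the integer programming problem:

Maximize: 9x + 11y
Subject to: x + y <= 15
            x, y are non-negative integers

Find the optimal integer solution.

Objective: 9x + 11y, constraint: x + y <= 15
Coefficient of y is 11 > coefficient of x is 9, so allocate the entire budget to y.
Optimal: x = 0, y = 15, value = 165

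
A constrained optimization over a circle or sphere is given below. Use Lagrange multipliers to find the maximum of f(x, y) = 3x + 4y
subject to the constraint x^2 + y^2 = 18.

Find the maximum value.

Set up Lagrange conditions: grad f = lambda * grad g
  3 = 2*lambda*x
  4 = 2*lambda*y
From these: x/y = 3/4, so x = 3t, y = 4t for some t.
Substitute into constraint: (3t)^2 + (4t)^2 = 18
  t^2 * 25 = 18
  t = sqrt(18/25)
Maximum = 3*x + 4*y = (3^2 + 4^2)*t = 25 * sqrt(18/25) = sqrt(450)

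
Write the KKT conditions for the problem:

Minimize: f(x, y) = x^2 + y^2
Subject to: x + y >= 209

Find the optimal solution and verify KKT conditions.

KKT conditions for min x^2 + y^2 s.t. x + y >= 209:
Stationarity: 2x = mu, 2y = mu
So x = y = mu/2.
Complementary slackness: mu*(x + y - 209) = 0
Primal feasibility: x + y >= 209; dual feasibility: mu >= 0
If mu = 0 then x = y = 0, but 0 + 0 < 209 is infeasible, so the constraint is active.
Constraint active: x + y = 2*(mu/2) = 209 => mu = 209
x = y = 209/2, f = 43681/2
Verify: stationarity 2*(209/2) = 209 = mu; primal 209/2 + 209/2 = 209 >= 209; dual mu = 209 >= 0; complementary slackness 209*(209 - 209) = 0. All KKT conditions hold.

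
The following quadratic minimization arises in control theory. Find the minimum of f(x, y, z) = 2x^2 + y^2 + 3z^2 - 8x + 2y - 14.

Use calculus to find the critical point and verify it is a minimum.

f(x,y,z) = 2x^2 + y^2 + 3z^2 - 8x + 2y - 14
df/dx = 4x + (-8) = 0 => x = 2
df/dy = 2y + (2) = 0 => y = -1
df/dz = 6z + (0) = 0 => z = 0
f(2,-1,0) = 2*(2)^2 + 1*(-1)^2 + 3*(0)^2 + -8*(2) + 2*(-1) + -14 = -23
Hessian is diagonal with entries 4, 2, 6 > 0, confirmed minimum.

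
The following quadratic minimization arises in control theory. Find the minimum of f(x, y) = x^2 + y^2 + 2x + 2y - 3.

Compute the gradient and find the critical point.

f(x,y) = x^2 + y^2 + 2x + 2y - 3
df/dx = 2x + (2) = 0  =>  x = -1
df/dy = 2y + (2) = 0  =>  y = -1
f(-1, -1) = 1*(-1)^2 + 1*(-1)^2 + 2*(-1) + 2*(-1) + -3 = -5
Hessian is diagonal with entries 2, 2 > 0, so this is a minimum.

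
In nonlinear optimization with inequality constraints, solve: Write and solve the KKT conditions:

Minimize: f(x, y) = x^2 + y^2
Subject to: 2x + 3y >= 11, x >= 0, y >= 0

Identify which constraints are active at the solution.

KKT conditions for min x^2 + y^2 s.t. 2x + 3y >= 11, x >= 0, y >= 0:
Stationarity: 2x = mu*2 + mu_x, 2y = mu*3 + mu_y, with mu, mu_x, mu_y >= 0
Complementary slackness: mu*(2x + 3y - 11) = 0, mu_x*x = 0, mu_y*y = 0
(0, 0) is infeasible (2*0 + 3*0 < 11), so if mu = 0 stationarity would force x = mu_x/2 >= 0, y = mu_y/2 >= 0 with mu_x*x = mu_y*y = 0, i.e. x = y = 0: contradiction. Hence mu > 0 and 2x + 3y = 11 is active.
Try x > 0, y > 0 (so mu_x = mu_y = 0): x = 2*mu/2, y = 3*mu/2
Substitute: 2*(2*mu/2) + 3*(3*mu/2) = 11
  mu*13/2 = 11 => mu = 22/13
x* = 22/13 > 0, y* = 33/13 > 0, consistent with mu_x = mu_y = 0.
f is convex and the constraints are linear, so this KKT point is the global minimum.
f* = 121/13
Active constraints: 2x + 3y >= 11 (holds with equality, mu = 22/13 > 0); x >= 0 and y >= 0 are inactive (mu_x = mu_y = 0).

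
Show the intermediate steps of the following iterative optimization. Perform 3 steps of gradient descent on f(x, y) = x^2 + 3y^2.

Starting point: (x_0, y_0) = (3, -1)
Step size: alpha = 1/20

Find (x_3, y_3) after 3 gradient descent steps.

f(x,y) = x^2 + 3y^2
grad_x = 2x + 0y, grad_y = 6y + 0x
Step 1: grad = (6, -6), (27/10, -7/10)
Step 2: grad = (27/5, -21/5), (243/100, -49/100)
Step 3: grad = (243/50, -147/50), (2187/1000, -343/1000)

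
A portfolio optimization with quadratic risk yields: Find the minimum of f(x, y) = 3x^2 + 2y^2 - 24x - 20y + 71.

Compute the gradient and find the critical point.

f(x,y) = 3x^2 + 2y^2 - 24x - 20y + 71
df/dx = 6x + (-24) = 0  =>  x = 4
df/dy = 4y + (-20) = 0  =>  y = 5
f(4, 5) = 3*(4)^2 + 2*(5)^2 + -24*(4) + -20*(5) + 71 = -27
Hessian is diagonal with entries 6, 4 > 0, so this is a minimum.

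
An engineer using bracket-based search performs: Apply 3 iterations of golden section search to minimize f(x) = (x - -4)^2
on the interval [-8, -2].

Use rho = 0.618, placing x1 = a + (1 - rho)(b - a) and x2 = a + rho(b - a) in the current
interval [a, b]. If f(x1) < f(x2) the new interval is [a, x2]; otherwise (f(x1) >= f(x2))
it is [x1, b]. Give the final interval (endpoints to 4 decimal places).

Golden section search for min of f(x) = (x - -4)^2 on [-8, -2].
Each step: x1 = a + (1 - rho)(b - a), x2 = a + rho(b - a); if f(x1) < f(x2) keep [a, x2], otherwise keep [x1, b].
Step 1: [-8.0000, -2.0000], x1=-5.7080 (f=2.9173), x2=-4.2920 (f=0.0853); f(x1) > f(x2) => keep [-5.7080, -2.0000]
Step 2: [-5.7080, -2.0000], x1=-4.2915 (f=0.0850), x2=-3.4165 (f=0.3405); f(x1) < f(x2) => keep [-5.7080, -3.4165]
Step 3: [-5.7080, -3.4165], x1=-4.8326 (f=0.6933), x2=-4.2918 (f=0.0852); f(x1) > f(x2) => keep [-4.8326, -3.4165]
Final interval: [-4.8326, -3.4165]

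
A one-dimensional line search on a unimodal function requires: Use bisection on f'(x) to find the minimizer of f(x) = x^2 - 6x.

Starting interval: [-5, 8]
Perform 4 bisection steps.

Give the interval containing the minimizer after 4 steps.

Finding critical point of f(x) = x^2 - 6x using bisection on f'(x) = 2x + -6.
f'(x) = 0 when x = 3.
Starting interval: [-5, 8]
Step 1: mid = 3/2, f'(mid) = -3, new interval = [3/2, 8]
Step 2: mid = 19/4, f'(mid) = 7/2, new interval = [3/2, 19/4]
Step 3: mid = 25/8, f'(mid) = 1/4, new interval = [3/2, 25/8]
Step 4: mid = 37/16, f'(mid) = -11/8, new interval = [37/16, 25/8]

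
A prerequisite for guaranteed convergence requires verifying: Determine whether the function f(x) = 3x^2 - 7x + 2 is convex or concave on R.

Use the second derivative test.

f(x) = 3x^2 - 7x + 2
f'(x) = 6x - 7
f''(x) = 6
Since f''(x) = 6 > 0 for all x, f is convex on R.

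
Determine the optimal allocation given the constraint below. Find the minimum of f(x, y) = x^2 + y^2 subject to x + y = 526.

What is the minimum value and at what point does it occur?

Substitute y = 526 - x into f(x,y) = x^2 + y^2:
g(x) = x^2 + (526 - x)^2 = 2x^2 - 1052x + 276676
g'(x) = 4x - 1052 = 0  =>  x = 263
y = 526 - 263 = 263
Minimum value = 263^2 + 263^2 = 138338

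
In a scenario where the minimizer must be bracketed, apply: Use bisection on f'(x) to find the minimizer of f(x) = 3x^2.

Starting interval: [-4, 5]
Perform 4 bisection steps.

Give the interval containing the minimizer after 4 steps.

Finding critical point of f(x) = 3x^2 using bisection on f'(x) = 6x + 0.
f'(x) = 0 when x = 0.
Starting interval: [-4, 5]
Step 1: mid = 1/2, f'(mid) = 3, new interval = [-4, 1/2]
Step 2: mid = -7/4, f'(mid) = -21/2, new interval = [-7/4, 1/2]
Step 3: mid = -5/8, f'(mid) = -15/4, new interval = [-5/8, 1/2]
Step 4: mid = -1/16, f'(mid) = -3/8, new interval = [-1/16, 1/2]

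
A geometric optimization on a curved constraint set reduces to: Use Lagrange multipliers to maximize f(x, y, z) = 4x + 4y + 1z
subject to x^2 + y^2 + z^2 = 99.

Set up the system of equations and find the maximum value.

Lagrange conditions: 4 = 2*lambda*x, 4 = 2*lambda*y, 1 = 2*lambda*z
So x:4 = y:4 = z:1, i.e. x = 4t, y = 4t, z = 1t
Constraint: t^2*(4^2 + 4^2 + 1^2) = 99
  t^2 * 33 = 99  =>  t = sqrt(3)
Maximum = 4*4t + 4*4t + 1*1t = 33*sqrt(3) = sqrt(3267)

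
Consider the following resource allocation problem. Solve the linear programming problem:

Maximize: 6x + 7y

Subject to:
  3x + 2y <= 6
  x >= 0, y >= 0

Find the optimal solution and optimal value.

The feasible region has vertices at [(0, 0), (2, 0), (0, 3)].
Checking objective 6x + 7y at each vertex:
  (0, 0): 6*0 + 7*0 = 0
  (2, 0): 6*2 + 7*0 = 12
  (0, 3): 6*0 + 7*3 = 21
Maximum is 21 at (0, 3).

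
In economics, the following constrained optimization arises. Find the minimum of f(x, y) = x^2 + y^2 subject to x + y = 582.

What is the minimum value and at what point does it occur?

Substitute y = 582 - x into f(x,y) = x^2 + y^2:
g(x) = x^2 + (582 - x)^2 = 2x^2 - 1164x + 338724
g'(x) = 4x - 1164 = 0  =>  x = 291
y = 582 - 291 = 291
Minimum value = 291^2 + 291^2 = 169362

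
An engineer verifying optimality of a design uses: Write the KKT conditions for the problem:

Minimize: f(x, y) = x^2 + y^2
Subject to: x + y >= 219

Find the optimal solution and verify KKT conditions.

KKT conditions for min x^2 + y^2 s.t. x + y >= 219:
Stationarity: 2x = mu, 2y = mu
So x = y = mu/2.
Complementary slackness: mu*(x + y - 219) = 0
Primal feasibility: x + y >= 219; dual feasibility: mu >= 0
If mu = 0 then x = y = 0, but 0 + 0 < 219 is infeasible, so the constraint is active.
Constraint active: x + y = 2*(mu/2) = 219 => mu = 219
x = y = 219/2, f = 47961/2
Verify: stationarity 2*(219/2) = 219 = mu; primal 219/2 + 219/2 = 219 >= 219; dual mu = 219 >= 0; complementary slackness 219*(219 - 219) = 0. All KKT conditions hold.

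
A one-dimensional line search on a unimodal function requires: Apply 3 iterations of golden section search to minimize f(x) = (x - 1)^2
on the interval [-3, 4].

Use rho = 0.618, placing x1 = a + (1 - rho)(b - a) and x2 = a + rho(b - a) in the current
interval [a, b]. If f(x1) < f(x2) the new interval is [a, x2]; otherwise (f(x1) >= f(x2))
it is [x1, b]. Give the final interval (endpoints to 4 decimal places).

Golden section search for min of f(x) = (x - 1)^2 on [-3, 4].
Each step: x1 = a + (1 - rho)(b - a), x2 = a + rho(b - a); if f(x1) < f(x2) keep [a, x2], otherwise keep [x1, b].
Step 1: [-3.0000, 4.0000], x1=-0.3260 (f=1.7583), x2=1.3260 (f=0.1063); f(x1) > f(x2) => keep [-0.3260, 4.0000]
Step 2: [-0.3260, 4.0000], x1=1.3265 (f=0.1066), x2=2.3475 (f=1.8157); f(x1) < f(x2) => keep [-0.3260, 2.3475]
Step 3: [-0.3260, 2.3475], x1=0.6953 (f=0.0929), x2=1.3262 (f=0.1064); f(x1) < f(x2) => keep [-0.3260, 1.3262]
Final interval: [-0.3260, 1.3262]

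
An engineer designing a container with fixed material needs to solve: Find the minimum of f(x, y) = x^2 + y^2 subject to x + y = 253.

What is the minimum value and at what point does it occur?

Substitute y = 253 - x into f(x,y) = x^2 + y^2:
g(x) = x^2 + (253 - x)^2 = 2x^2 - 506x + 64009
g'(x) = 4x - 506 = 0  =>  x = 253/2
y = 253 - 253/2 = 253/2
Minimum value = (253/2)^2 + (253/2)^2 = 64009/2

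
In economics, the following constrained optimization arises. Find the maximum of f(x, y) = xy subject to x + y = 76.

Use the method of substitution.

Substitute y = 76 - x into f(x,y) = xy:
g(x) = x(76 - x) = 76x - x^2
g'(x) = 76 - 2x = 0  =>  x = 38
y = 76 - 38 = 38
Maximum value = 38 * 38 = 1444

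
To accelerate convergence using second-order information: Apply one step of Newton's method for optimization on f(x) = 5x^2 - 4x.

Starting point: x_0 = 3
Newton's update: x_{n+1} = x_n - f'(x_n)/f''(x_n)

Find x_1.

f(x) = 5x^2 - 4x
f'(x) = 10x + (-4), f''(x) = 10
Newton step: x_1 = x_0 - f'(x_0)/f''(x_0)
f'(3) = 26
x_1 = 3 - 26/10 = 2/5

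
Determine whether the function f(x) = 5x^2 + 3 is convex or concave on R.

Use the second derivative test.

f(x) = 5x^2 + 3
f'(x) = 10x + 0
f''(x) = 10
Since f''(x) = 10 > 0 for all x, f is convex on R.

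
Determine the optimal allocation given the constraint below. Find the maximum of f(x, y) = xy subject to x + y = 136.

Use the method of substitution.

Substitute y = 136 - x into f(x,y) = xy:
g(x) = x(136 - x) = 136x - x^2
g'(x) = 136 - 2x = 0  =>  x = 68
y = 136 - 68 = 68
Maximum value = 68 * 68 = 4624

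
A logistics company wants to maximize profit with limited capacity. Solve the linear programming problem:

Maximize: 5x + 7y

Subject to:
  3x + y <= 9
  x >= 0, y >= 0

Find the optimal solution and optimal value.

The feasible region has vertices at [(0, 0), (3, 0), (0, 9)].
Checking objective 5x + 7y at each vertex:
  (0, 0): 5*0 + 7*0 = 0
  (3, 0): 5*3 + 7*0 = 15
  (0, 9): 5*0 + 7*9 = 63
Maximum is 63 at (0, 9).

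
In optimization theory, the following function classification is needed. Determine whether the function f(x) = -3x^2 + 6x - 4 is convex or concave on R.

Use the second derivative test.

f(x) = -3x^2 + 6x - 4
f'(x) = -6x + 6
f''(x) = -6
Since f''(x) = -6 < 0 for all x, f is concave on R.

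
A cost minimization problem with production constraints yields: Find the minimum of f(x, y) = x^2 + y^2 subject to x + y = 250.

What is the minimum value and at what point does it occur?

Substitute y = 250 - x into f(x,y) = x^2 + y^2:
g(x) = x^2 + (250 - x)^2 = 2x^2 - 500x + 62500
g'(x) = 4x - 500 = 0  =>  x = 125
y = 250 - 125 = 125
Minimum value = 125^2 + 125^2 = 31250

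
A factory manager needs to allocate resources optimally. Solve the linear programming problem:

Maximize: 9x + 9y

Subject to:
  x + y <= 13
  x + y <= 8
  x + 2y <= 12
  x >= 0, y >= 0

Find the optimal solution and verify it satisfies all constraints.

Feasible vertices: (0, 0), (0, 6), (4, 4), (8, 0)
Objective 9x + 9y at each vertex:
  (0, 0): 0
  (0, 6): 54
  (4, 4): 72
  (8, 0): 72
Maximum is 72 at (4, 4).
Verify constraints at (x, y) = (4, 4):
  1*4 + 1*4 = 8 <= 13
  1*4 + 1*4 = 8 <= 8 (active)
  1*4 + 2*4 = 12 <= 12 (active)
  x = 4 >= 0, y = 4 >= 0. All constraints satisfied.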